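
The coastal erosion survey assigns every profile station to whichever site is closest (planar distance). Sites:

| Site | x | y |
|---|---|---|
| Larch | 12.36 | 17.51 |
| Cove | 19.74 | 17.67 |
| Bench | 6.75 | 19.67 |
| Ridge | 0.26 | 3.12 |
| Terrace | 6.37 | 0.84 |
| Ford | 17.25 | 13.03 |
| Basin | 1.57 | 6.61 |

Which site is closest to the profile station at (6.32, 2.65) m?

Terrace

Squared distances to each site:
Larch: 257.301; Cove: 405.697; Bench: 289.865; Ridge: 36.945; Terrace: 3.279; Ford: 227.209; Basin: 38.244.
Minimum at Terrace.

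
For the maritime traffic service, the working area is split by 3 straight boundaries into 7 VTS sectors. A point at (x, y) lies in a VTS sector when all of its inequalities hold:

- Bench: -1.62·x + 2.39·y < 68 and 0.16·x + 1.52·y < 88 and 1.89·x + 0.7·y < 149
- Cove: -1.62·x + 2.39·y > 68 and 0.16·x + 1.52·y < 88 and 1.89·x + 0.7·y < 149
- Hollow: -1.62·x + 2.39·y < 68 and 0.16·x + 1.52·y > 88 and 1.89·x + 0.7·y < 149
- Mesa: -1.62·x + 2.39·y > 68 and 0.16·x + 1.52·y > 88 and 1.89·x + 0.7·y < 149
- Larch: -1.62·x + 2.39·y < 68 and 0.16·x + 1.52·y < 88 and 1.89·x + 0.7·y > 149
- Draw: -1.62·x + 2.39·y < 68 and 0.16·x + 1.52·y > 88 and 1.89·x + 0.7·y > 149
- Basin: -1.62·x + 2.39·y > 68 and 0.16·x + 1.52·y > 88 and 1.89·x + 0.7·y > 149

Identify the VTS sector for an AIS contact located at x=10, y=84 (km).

-1.62·10 + 2.39·84 = 184.560, which is > 68
0.16·10 + 1.52·84 = 129.280, which is > 88
1.89·10 + 0.7·84 = 77.700, which is < 149
This sign pattern matches Mesa.

Mesa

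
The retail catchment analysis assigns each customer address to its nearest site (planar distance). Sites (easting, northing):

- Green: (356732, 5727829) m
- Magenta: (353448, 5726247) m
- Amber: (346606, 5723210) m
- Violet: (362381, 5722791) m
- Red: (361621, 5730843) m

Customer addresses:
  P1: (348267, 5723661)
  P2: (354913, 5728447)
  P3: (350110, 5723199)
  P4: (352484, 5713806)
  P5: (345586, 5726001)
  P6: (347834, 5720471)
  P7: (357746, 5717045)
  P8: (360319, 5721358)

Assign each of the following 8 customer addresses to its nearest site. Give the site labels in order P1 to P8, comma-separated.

P1 → Amber (d²=2962322.00)
P2 → Green (d²=3690685.00)
P3 → Amber (d²=12278137.00)
P4 → Amber (d²=122986100.00)
P5 → Amber (d²=8830081.00)
P6 → Amber (d²=9010105.00)
P7 → Violet (d²=54499741.00)
P8 → Violet (d²=6305333.00)

Amber, Green, Amber, Amber, Amber, Amber, Violet, Violet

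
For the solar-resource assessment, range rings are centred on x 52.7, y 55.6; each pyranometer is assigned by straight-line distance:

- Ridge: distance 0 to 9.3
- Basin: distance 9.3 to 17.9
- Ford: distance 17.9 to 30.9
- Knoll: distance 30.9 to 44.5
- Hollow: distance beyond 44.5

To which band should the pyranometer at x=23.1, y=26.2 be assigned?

Knoll

Distance = √((23.1−52.7)² + (26.2−55.6)²) = √(876.160 + 864.360) = 41.720.
30.9 ≤ 41.720 < 44.5 → Knoll.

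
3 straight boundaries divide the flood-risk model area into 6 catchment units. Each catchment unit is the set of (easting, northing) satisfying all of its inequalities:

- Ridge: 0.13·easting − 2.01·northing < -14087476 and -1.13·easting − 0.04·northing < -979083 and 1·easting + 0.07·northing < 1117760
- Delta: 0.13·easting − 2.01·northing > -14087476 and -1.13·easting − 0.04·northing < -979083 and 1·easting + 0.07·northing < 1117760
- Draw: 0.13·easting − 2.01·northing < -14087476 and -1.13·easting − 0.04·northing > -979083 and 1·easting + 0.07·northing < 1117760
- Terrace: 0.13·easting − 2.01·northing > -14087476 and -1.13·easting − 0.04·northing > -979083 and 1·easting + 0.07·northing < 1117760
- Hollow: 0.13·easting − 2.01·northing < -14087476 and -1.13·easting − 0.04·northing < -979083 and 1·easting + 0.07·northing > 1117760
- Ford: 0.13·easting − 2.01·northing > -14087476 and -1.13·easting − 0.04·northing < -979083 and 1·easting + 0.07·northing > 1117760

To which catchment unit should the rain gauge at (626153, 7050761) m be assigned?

Hollow

0.13·626153 − 2.01·7050761 = -14090629.720, which is < -14087476
-1.13·626153 − 0.04·7050761 = -989583.330, which is < -979083
1·626153 + 0.07·7050761 = 1119706.270, which is > 1117760
This sign pattern matches Hollow.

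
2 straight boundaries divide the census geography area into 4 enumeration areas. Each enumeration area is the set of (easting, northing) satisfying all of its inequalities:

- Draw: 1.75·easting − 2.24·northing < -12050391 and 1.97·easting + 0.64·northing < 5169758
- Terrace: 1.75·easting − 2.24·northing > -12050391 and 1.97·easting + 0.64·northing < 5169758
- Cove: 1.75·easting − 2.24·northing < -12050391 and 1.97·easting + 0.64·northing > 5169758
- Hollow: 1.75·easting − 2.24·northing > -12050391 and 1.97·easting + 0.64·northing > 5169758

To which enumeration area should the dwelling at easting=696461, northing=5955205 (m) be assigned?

Cove

1.75·696461 − 2.24·5955205 = -12120852.450, which is < -12050391
1.97·696461 + 0.64·5955205 = 5183359.370, which is > 5169758
This sign pattern matches Cove.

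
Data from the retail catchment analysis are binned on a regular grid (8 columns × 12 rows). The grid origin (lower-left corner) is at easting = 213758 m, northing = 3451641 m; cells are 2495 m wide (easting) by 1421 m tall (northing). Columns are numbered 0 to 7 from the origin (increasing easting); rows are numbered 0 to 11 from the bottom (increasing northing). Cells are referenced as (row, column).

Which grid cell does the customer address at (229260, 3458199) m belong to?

(4, 6)

Column index: ⌊(229260 − 213758) / 2495⌋ = ⌊6.213⌋ = 6
Row offset from origin: ⌊(3458199 − 3451641) / 1421⌋ = ⌊4.615⌋ = 4 → row 4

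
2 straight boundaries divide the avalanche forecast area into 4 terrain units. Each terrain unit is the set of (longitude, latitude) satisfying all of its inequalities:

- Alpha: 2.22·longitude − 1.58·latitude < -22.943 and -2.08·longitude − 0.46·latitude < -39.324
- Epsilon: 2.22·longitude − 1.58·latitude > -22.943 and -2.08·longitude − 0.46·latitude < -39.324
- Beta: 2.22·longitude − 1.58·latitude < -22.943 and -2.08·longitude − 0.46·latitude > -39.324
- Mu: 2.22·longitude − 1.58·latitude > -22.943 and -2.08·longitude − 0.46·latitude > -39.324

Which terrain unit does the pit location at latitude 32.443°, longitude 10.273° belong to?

2.22·10.273 − 1.58·32.443 = -28.454, which is < -22.943
-2.08·10.273 − 0.46·32.443 = -36.292, which is > -39.324
This sign pattern matches Beta.

Beta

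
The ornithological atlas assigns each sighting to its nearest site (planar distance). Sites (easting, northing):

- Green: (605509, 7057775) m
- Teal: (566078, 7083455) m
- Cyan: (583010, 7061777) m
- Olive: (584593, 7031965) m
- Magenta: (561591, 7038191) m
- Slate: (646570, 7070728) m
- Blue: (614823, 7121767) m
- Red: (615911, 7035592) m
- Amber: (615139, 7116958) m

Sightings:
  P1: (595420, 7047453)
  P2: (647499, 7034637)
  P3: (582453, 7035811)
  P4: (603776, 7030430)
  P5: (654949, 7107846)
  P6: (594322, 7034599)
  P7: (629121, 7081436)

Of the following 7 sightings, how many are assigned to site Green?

P1 → Green
P2 → Red
P3 → Olive
P4 → Red
P5 → Slate
P6 → Olive
P7 → Slate
1 of the 7 goes to Green.

1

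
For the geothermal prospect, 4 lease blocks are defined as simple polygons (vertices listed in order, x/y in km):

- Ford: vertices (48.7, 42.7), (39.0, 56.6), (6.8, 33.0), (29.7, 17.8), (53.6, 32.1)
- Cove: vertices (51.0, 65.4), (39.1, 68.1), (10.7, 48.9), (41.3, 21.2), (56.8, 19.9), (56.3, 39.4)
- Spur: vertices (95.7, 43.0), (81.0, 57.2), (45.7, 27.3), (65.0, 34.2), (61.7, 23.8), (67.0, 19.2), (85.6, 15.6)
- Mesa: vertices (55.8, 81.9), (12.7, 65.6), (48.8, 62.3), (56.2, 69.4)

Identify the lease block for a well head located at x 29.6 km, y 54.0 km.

Cove

Cast a ray rightward from (29.6, 54.0). For each polygon, the edges (by vertex number in listed order) whose endpoints lie on opposite sides of y = 54.0, where each meets that height, and whether that is right or left of the point:
Ford: 1–2 at x≈40.81 (right), 2–3 at x≈35.45 (right) → 2 crossings.
Cove: 2–3 at x≈18.24 (left), 6–1 at x≈53.32 (right) → 1 crossing.
Spur: 1–2 at x≈84.31 (right), 2–3 at x≈77.22 (right) → 2 crossings.
Mesa: no edge straddles that height → 0 crossings.
Only Cove has an odd count, so the point is inside Cove.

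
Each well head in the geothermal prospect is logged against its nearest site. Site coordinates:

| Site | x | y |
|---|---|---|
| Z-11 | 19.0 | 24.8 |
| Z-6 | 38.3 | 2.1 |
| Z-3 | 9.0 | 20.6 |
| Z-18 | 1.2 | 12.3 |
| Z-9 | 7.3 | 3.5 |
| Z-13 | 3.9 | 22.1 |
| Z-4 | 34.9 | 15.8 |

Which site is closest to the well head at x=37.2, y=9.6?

Z-4

Squared distances to each site:
Z-11: 562.280; Z-6: 57.460; Z-3: 916.240; Z-18: 1303.290; Z-9: 931.220; Z-13: 1265.140; Z-4: 43.730.
Minimum at Z-4.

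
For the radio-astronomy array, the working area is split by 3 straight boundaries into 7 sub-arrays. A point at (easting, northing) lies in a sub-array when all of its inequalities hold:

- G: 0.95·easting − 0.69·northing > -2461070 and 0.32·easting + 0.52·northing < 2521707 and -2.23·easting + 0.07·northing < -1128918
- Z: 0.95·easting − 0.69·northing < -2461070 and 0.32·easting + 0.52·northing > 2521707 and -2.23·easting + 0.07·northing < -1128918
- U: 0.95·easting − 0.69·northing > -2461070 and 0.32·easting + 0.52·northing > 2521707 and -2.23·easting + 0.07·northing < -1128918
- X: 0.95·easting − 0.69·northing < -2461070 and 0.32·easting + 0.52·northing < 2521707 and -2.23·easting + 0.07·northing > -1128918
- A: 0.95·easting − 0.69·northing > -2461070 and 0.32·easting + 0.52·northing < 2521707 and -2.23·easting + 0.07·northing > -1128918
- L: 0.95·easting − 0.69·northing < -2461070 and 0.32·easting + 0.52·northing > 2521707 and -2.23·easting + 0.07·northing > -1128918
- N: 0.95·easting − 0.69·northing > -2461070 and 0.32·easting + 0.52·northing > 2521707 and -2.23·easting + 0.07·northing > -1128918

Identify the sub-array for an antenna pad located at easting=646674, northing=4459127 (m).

0.95·646674 − 0.69·4459127 = -2462457.330, which is < -2461070
0.32·646674 + 0.52·4459127 = 2525681.720, which is > 2521707
-2.23·646674 + 0.07·4459127 = -1129944.130, which is < -1128918
This sign pattern matches Z.

Z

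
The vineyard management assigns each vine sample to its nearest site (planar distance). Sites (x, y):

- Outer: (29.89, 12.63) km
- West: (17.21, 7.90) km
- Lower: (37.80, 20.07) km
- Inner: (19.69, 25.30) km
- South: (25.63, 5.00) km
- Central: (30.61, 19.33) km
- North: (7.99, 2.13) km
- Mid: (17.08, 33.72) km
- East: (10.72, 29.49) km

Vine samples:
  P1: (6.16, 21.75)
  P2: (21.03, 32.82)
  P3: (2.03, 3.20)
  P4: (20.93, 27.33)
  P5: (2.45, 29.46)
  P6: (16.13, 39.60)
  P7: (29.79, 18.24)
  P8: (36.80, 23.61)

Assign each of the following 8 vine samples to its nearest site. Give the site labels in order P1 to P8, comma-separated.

P1 → East (d²=80.70)
P2 → Mid (d²=16.41)
P3 → North (d²=36.67)
P4 → Inner (d²=5.66)
P5 → East (d²=68.39)
P6 → Mid (d²=35.48)
P7 → Central (d²=1.86)
P8 → Lower (d²=13.53)

East, Mid, North, Inner, East, Mid, Central, Lower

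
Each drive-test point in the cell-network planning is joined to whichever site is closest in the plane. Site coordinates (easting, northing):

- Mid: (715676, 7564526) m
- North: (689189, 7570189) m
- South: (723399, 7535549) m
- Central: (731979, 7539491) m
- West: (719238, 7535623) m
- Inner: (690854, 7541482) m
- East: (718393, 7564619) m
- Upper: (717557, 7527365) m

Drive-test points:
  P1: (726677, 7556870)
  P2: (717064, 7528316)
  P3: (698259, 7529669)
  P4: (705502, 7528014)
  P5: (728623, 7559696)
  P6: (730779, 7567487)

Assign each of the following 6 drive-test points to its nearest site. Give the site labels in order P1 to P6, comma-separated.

P1 → East (d²=128671657.00)
P2 → Upper (d²=1147450.00)
P3 → Inner (d²=194380994.00)
P4 → Upper (d²=145744226.00)
P5 → East (d²=128888829.00)
P6 → East (d²=161638420.00)

East, Upper, Inner, Upper, East, East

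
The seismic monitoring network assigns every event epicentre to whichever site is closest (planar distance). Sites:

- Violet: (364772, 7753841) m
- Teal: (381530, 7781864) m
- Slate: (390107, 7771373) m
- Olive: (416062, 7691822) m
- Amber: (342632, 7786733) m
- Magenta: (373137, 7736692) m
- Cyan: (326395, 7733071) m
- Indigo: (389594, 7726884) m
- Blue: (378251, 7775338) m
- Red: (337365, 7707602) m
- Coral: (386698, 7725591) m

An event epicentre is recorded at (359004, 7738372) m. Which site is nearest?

Squared distances to each site:
Violet: 272559785.000; Teal: 2398974740.000; Slate: 2056462610.000; Olive: 5422517864.000; Amber: 2606828705.000; Magenta: 202564089.000; Cyan: 1091447482.000; Indigo: 1067722244.000; Blue: 1736932165.000; Red: 1415039221.000; Coral: 930311597.000.
Minimum at Magenta.

Magenta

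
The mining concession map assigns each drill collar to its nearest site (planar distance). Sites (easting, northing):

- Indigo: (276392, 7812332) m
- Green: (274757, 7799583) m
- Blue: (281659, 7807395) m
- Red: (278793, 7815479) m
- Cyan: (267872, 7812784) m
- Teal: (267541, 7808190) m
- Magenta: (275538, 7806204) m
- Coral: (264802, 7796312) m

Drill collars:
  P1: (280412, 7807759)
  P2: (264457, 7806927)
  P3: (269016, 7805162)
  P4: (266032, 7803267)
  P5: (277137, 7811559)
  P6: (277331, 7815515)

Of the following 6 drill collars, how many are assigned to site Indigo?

1

P1 → Blue
P2 → Teal
P3 → Teal
P4 → Teal
P5 → Indigo
P6 → Red
1 of the 6 goes to Indigo.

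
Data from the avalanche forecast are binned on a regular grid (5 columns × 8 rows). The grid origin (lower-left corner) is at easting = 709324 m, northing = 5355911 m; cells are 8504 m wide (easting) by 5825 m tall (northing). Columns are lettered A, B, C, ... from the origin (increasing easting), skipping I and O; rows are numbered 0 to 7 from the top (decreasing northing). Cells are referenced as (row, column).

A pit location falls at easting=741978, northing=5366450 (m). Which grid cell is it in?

Column index: ⌊(741978 − 709324) / 8504⌋ = ⌊3.840⌋ = 3 → column D
Row offset from origin: ⌊(5366450 − 5355911) / 5825⌋ = ⌊1.809⌋ = 1 → row 6 (counted from top)

(6, D)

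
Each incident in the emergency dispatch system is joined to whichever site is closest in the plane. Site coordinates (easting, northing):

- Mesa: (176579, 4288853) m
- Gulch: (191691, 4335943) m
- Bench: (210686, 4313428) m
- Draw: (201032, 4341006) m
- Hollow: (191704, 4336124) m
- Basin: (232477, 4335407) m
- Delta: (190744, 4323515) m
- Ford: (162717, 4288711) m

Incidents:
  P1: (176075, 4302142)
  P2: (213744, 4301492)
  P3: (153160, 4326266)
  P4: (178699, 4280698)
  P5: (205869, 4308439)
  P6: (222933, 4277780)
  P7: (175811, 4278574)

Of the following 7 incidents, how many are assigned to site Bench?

3

P1 → Mesa
P2 → Bench
P3 → Delta
P4 → Mesa
P5 → Bench
P6 → Bench
P7 → Mesa
3 of the 7 go to Bench.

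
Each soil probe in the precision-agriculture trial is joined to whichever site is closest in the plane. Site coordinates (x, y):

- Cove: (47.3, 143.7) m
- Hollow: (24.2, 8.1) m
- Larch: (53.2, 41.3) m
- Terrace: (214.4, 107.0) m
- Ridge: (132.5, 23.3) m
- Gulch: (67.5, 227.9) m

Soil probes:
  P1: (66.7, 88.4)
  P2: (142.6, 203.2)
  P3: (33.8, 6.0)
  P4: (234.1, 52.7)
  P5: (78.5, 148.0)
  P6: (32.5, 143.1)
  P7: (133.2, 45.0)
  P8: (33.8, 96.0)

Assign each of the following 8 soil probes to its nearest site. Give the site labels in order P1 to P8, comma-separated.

P1 → Larch (d²=2400.66)
P2 → Gulch (d²=6250.10)
P3 → Hollow (d²=96.57)
P4 → Terrace (d²=3336.58)
P5 → Cove (d²=991.93)
P6 → Cove (d²=219.40)
P7 → Ridge (d²=471.38)
P8 → Cove (d²=2457.54)

Larch, Gulch, Hollow, Terrace, Cove, Cove, Ridge, Cove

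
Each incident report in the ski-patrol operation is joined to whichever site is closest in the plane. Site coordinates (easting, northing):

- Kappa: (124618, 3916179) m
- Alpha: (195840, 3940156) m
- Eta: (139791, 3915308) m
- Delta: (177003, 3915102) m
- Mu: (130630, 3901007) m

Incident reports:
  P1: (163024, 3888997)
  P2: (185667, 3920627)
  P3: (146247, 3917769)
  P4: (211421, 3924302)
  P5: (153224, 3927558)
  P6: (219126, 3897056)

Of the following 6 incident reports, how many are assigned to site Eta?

P1 → Delta
P2 → Delta
P3 → Eta
P4 → Alpha
P5 → Eta
P6 → Delta
2 of the 6 go to Eta.

2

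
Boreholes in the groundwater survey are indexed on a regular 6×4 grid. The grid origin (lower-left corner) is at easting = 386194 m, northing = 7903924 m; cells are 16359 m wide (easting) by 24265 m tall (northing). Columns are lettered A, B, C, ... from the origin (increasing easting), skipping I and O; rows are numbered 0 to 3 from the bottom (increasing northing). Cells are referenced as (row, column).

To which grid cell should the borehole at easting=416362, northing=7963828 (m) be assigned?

(2, B)

Column index: ⌊(416362 − 386194) / 16359⌋ = ⌊1.844⌋ = 1 → column B
Row offset from origin: ⌊(7963828 − 7903924) / 24265⌋ = ⌊2.469⌋ = 2 → row 2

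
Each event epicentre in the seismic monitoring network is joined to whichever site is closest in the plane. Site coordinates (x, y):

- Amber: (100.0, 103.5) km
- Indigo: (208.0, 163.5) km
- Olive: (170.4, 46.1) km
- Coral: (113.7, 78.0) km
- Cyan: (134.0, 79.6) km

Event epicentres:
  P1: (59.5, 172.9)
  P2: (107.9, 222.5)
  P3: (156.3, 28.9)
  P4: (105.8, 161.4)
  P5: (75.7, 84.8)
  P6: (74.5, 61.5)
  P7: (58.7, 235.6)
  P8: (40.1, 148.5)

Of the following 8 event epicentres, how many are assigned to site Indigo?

P1 → Amber
P2 → Indigo
P3 → Olive
P4 → Amber
P5 → Amber
P6 → Coral
P7 → Amber
P8 → Amber
1 of the 8 goes to Indigo.

1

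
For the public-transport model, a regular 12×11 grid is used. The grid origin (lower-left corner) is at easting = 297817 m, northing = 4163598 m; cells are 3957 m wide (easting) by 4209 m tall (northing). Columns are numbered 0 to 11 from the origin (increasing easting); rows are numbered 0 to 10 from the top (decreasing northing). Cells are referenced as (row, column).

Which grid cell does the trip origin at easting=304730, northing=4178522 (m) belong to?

(7, 1)

Column index: ⌊(304730 − 297817) / 3957⌋ = ⌊1.747⌋ = 1
Row offset from origin: ⌊(4178522 − 4163598) / 4209⌋ = ⌊3.546⌋ = 3 → row 7 (counted from top)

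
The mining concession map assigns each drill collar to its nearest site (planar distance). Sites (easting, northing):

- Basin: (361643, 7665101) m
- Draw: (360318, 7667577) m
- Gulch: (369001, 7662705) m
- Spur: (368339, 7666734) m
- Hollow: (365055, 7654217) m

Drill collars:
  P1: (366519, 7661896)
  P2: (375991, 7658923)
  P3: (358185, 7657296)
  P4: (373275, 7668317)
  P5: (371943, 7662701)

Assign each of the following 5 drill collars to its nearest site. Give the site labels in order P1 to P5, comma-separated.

Gulch, Gulch, Hollow, Spur, Gulch

P1 → Gulch (d²=6814805.00)
P2 → Gulch (d²=63163624.00)
P3 → Hollow (d²=56677141.00)
P4 → Spur (d²=26869985.00)
P5 → Gulch (d²=8655380.00)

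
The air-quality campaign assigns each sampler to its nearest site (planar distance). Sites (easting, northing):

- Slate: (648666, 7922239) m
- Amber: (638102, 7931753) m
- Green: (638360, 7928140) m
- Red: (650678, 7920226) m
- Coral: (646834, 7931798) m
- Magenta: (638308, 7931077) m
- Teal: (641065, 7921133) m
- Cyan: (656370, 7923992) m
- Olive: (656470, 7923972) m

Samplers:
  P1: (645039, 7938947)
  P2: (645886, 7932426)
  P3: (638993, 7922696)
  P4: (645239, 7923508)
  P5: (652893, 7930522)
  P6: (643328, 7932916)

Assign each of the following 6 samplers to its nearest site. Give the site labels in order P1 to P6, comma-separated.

Coral, Coral, Teal, Slate, Coral, Coral

P1 → Coral (d²=54330226.00)
P2 → Coral (d²=1293088.00)
P3 → Teal (d²=6736153.00)
P4 → Slate (d²=13354690.00)
P5 → Coral (d²=38339657.00)
P6 → Coral (d²=13541960.00)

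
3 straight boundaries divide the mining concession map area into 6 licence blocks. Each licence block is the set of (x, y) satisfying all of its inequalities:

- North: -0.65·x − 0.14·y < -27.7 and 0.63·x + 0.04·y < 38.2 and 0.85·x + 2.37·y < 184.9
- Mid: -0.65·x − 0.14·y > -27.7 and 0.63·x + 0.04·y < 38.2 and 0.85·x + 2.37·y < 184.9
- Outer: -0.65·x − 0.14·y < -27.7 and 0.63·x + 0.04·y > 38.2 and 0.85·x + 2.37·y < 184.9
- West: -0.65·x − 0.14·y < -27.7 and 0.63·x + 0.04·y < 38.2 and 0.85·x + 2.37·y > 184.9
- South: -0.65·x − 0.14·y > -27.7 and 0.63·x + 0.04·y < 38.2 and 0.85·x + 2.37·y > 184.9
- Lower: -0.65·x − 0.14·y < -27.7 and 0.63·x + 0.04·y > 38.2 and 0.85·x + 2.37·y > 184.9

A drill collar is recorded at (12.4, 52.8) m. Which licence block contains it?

-0.65·12.4 − 0.14·52.8 = -15.452, which is > -27.7
0.63·12.4 + 0.04·52.8 = 9.924, which is < 38.2
0.85·12.4 + 2.37·52.8 = 135.676, which is < 184.9
This sign pattern matches Mid.

Mid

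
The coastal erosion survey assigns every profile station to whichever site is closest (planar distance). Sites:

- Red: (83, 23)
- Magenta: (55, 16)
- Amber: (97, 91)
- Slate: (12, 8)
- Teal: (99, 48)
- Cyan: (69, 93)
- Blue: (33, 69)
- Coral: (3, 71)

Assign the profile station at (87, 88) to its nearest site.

Squared distances to each site:
Red: 4241.000; Magenta: 6208.000; Amber: 109.000; Slate: 12025.000; Teal: 1744.000; Cyan: 349.000; Blue: 3277.000; Coral: 7345.000.
Minimum at Amber.

Amber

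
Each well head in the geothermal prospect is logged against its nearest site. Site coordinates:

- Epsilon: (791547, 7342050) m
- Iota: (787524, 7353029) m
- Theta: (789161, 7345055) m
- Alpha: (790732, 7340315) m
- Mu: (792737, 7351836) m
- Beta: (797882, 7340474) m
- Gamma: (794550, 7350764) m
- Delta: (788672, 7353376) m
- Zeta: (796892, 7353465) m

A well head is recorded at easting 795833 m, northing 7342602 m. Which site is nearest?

Squared distances to each site:
Epsilon: 18674500.000; Iota: 177761810.000; Theta: 50532793.000; Alpha: 31250570.000; Mu: 94851972.000; Beta: 8726785.000; Gamma: 68264333.000; Delta: 167358997.000; Zeta: 119126250.000.
Minimum at Beta.

Beta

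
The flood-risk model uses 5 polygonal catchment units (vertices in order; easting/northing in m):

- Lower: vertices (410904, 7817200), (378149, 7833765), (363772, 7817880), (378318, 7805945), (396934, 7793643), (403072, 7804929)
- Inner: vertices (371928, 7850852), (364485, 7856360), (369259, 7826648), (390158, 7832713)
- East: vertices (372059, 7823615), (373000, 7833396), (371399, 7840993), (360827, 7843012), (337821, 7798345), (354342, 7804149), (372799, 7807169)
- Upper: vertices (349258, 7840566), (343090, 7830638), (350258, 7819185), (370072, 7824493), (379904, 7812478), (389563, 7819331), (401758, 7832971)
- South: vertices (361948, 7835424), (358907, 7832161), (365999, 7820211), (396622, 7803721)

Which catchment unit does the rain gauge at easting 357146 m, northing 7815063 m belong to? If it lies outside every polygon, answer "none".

Cast a ray rightward from (357146, 7815063). For each polygon, the edges (by vertex number in listed order) whose endpoints lie on opposite sides of northing = 7815063, where each meets that height, and whether that is right or left of the point:
Lower: 3–4 at easting≈367205.3 (right), 6–1 at easting≈409540.1 (right) → 2 crossings.
Inner: no edge straddles that height → 0 crossings.
East: 4–5 at easting≈346431.7 (left), 7–1 at easting≈372443.8 (right) → 1 crossing.
Upper: 4–5 at easting≈377788.7 (right), 5–6 at easting≈383547.4 (right) → 2 crossings.
South: 3–4 at easting≈375559.2 (right), 4–1 at easting≈384217.1 (right) → 2 crossings.
Only East has an odd count, so the point is inside East.

East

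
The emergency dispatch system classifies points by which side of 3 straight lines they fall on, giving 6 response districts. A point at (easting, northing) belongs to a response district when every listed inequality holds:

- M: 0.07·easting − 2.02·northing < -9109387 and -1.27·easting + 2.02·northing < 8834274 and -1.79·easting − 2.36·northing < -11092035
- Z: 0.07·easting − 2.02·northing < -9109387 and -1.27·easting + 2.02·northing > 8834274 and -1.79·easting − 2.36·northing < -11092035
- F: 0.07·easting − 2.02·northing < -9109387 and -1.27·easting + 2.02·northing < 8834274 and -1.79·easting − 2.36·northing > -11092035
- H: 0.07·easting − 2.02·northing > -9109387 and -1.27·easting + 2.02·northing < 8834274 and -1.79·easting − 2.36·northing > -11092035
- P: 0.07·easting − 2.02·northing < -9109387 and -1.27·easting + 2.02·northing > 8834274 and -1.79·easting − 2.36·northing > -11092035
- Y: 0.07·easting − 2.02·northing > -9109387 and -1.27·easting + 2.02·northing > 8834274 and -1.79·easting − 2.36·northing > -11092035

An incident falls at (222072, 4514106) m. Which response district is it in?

Y

0.07·222072 − 2.02·4514106 = -9102949.080, which is > -9109387
-1.27·222072 + 2.02·4514106 = 8836462.680, which is > 8834274
-1.79·222072 − 2.36·4514106 = -11050799.040, which is > -11092035
This sign pattern matches Y.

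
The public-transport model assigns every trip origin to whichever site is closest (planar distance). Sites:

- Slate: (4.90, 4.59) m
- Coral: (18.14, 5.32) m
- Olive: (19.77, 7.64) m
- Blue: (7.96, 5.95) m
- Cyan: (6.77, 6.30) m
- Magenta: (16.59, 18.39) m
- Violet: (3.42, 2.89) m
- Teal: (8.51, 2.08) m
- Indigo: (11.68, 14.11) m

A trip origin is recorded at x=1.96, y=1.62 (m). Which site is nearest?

Violet

Squared distances to each site:
Slate: 17.465; Coral: 275.482; Olive: 353.436; Blue: 54.749; Cyan: 45.038; Magenta: 495.270; Violet: 3.744; Teal: 43.114; Indigo: 250.478.
Minimum at Violet.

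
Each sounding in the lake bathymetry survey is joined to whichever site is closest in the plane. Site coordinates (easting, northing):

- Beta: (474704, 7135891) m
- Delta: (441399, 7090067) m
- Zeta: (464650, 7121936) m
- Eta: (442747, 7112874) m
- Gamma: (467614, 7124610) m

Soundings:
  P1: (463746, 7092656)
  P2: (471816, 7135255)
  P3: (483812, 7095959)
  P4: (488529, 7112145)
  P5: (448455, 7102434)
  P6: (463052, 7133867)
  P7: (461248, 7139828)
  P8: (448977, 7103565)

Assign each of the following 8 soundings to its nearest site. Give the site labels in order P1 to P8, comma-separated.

Delta, Beta, Zeta, Gamma, Eta, Gamma, Beta, Eta

P1 → Delta (d²=506091330.00)
P2 → Beta (d²=8745040.00)
P3 → Zeta (d²=1041986773.00)
P4 → Gamma (d²=592813450.00)
P5 → Eta (d²=141574864.00)
P6 → Gamma (d²=106503893.00)
P7 → Beta (d²=196563905.00)
P8 → Eta (d²=125470381.00)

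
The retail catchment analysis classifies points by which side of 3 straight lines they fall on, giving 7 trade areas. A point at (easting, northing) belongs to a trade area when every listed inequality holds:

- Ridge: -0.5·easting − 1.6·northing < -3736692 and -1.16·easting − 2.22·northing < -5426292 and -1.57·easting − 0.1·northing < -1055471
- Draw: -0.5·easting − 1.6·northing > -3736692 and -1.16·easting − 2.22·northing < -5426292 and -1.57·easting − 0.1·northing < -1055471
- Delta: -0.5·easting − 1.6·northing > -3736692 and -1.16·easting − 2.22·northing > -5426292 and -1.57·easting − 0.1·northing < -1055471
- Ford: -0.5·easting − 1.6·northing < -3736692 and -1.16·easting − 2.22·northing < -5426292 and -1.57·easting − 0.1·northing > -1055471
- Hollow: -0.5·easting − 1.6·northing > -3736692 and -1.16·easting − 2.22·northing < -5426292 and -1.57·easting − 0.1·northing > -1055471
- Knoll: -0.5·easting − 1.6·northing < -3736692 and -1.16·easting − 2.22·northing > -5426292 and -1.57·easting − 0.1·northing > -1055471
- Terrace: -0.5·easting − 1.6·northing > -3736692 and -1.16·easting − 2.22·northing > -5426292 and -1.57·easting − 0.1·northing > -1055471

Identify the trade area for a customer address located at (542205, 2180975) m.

Ridge

-0.5·542205 − 1.6·2180975 = -3760662.500, which is < -3736692
-1.16·542205 − 2.22·2180975 = -5470722.300, which is < -5426292
-1.57·542205 − 0.1·2180975 = -1069359.350, which is < -1055471
This sign pattern matches Ridge.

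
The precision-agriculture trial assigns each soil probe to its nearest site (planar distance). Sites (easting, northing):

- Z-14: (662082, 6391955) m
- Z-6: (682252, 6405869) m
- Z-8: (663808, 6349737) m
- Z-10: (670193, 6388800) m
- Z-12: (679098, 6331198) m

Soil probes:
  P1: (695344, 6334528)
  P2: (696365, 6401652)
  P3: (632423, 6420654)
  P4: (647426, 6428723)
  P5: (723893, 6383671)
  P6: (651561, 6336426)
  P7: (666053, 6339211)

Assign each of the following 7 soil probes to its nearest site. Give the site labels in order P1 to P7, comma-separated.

P1 → Z-12 (d²=275021416.00)
P2 → Z-6 (d²=216959858.00)
P3 → Z-14 (d²=1703288882.00)
P4 → Z-14 (d²=1566684160.00)
P5 → Z-6 (d²=2226724085.00)
P6 → Z-8 (d²=327171730.00)
P7 → Z-8 (d²=115836701.00)

Z-12, Z-6, Z-14, Z-14, Z-6, Z-8, Z-8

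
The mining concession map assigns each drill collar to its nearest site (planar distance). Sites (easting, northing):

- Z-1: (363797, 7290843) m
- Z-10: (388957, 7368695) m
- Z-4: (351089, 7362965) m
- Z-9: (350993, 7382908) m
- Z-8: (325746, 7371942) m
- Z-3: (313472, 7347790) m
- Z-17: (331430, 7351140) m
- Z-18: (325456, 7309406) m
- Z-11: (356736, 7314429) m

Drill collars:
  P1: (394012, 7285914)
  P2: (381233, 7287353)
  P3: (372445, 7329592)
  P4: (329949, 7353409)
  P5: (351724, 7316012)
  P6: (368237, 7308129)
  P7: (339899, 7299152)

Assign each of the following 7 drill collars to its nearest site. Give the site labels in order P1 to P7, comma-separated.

Z-1, Z-1, Z-11, Z-17, Z-11, Z-11, Z-18

P1 → Z-1 (d²=937241266.00)
P2 → Z-1 (d²=316194196.00)
P3 → Z-11 (d²=476689250.00)
P4 → Z-17 (d²=7341722.00)
P5 → Z-11 (d²=27626033.00)
P6 → Z-11 (d²=171963001.00)
P7 → Z-18 (d²=313744765.00)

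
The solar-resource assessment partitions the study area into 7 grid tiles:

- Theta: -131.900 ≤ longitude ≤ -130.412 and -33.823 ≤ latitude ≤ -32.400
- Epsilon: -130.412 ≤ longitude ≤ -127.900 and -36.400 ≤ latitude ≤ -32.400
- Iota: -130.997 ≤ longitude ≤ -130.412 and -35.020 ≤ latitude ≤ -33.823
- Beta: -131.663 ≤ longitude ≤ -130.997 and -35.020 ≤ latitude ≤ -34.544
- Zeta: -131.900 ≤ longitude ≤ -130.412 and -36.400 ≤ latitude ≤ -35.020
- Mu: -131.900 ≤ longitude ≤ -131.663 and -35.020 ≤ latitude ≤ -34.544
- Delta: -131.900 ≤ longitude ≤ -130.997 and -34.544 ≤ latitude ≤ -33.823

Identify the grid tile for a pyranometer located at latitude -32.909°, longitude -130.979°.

Theta

The point has longitude = -130.979 and latitude = -32.909.
Only Theta satisfies -131.900 ≤ longitude ≤ -130.412 and -33.823 ≤ latitude ≤ -32.400.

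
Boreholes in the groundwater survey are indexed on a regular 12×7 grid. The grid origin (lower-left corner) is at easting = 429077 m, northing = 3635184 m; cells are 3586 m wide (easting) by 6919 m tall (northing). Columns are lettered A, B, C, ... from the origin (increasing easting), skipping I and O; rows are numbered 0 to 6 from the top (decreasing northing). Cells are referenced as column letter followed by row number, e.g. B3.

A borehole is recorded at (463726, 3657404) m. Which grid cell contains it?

K3

Column index: ⌊(463726 − 429077) / 3586⌋ = ⌊9.662⌋ = 9 → column K
Row offset from origin: ⌊(3657404 − 3635184) / 6919⌋ = ⌊3.211⌋ = 3 → row 3 (counted from top)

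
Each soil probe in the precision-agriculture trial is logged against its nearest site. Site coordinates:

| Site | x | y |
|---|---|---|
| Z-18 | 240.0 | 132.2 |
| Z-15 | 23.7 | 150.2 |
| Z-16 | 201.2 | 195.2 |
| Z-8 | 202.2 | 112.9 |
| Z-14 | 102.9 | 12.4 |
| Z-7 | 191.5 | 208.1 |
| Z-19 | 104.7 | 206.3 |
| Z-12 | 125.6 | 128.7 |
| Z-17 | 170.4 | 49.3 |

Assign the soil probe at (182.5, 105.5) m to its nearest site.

Z-8

Squared distances to each site:
Z-18: 4019.140; Z-15: 27215.530; Z-16: 8395.780; Z-8: 442.850; Z-14: 15003.770; Z-7: 10607.760; Z-19: 16213.480; Z-12: 3775.850; Z-17: 3304.850.
Minimum at Z-8.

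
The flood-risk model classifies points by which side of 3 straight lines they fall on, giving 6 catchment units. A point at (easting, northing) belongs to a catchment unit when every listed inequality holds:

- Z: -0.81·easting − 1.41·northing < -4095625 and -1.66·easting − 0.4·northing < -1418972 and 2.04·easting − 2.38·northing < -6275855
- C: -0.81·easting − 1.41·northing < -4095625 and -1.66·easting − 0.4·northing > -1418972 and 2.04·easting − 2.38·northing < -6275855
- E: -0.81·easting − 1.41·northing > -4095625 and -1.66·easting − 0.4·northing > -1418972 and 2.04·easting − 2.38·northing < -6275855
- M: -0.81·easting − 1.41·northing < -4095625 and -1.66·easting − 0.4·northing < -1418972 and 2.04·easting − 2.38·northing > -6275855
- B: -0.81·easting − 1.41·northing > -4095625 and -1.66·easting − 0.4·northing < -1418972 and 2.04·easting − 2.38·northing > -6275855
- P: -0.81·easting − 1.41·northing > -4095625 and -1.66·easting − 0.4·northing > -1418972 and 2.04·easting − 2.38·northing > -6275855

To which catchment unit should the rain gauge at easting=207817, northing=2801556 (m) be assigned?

-0.81·207817 − 1.41·2801556 = -4118525.730, which is < -4095625
-1.66·207817 − 0.4·2801556 = -1465598.620, which is < -1418972
2.04·207817 − 2.38·2801556 = -6243756.600, which is > -6275855
This sign pattern matches M.

M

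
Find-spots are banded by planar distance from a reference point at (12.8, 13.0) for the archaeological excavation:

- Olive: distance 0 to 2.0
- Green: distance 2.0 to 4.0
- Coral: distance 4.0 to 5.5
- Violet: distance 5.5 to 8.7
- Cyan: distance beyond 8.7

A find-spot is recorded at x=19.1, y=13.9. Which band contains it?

Distance = √((19.1−12.8)² + (13.9−13.0)²) = √(39.690 + 0.810) = 6.364.
5.5 ≤ 6.364 < 8.7 → Violet.

Violet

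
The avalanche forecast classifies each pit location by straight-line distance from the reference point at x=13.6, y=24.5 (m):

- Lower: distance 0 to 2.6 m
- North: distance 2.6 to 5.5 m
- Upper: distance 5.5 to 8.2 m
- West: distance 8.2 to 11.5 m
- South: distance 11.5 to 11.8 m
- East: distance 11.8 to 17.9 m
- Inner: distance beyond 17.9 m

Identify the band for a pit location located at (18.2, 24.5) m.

Distance = √((18.2−13.6)² + (24.5−24.5)²) = √(21.160 + 0.000) = 4.600 m.
2.6 ≤ 4.600 < 5.5 → North.

North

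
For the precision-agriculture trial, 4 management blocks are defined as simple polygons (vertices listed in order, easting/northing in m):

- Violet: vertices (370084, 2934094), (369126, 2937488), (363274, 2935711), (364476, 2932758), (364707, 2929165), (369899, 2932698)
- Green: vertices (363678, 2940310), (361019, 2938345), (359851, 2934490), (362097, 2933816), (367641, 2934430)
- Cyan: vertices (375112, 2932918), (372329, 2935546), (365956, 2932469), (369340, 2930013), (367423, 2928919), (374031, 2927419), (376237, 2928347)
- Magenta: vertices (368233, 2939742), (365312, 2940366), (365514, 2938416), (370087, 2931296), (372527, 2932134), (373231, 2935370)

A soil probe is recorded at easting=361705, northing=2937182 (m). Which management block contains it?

Cast a ray rightward from (361705, 2937182). For each polygon, the edges (by vertex number in listed order) whose endpoints lie on opposite sides of northing = 2937182, where each meets that height, and whether that is right or left of the point:
Violet: 1–2 at easting≈369212.4 (right), 2–3 at easting≈368118.3 (right) → 2 crossings.
Green: 2–3 at easting≈360666.6 (left), 5–1 at easting≈365786.2 (right) → 1 crossing.
Cyan: no edge straddles that height → 0 crossings.
Magenta: 3–4 at easting≈366306.6 (right), 6–1 at easting≈371159.6 (right) → 2 crossings.
Only Green has an odd count, so the point is inside Green.

Green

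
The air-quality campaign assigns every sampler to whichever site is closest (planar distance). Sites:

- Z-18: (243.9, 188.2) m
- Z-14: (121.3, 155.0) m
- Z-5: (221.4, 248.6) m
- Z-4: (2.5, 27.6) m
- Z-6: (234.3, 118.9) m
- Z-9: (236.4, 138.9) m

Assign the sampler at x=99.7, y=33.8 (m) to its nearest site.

Z-4

Squared distances to each site:
Z-18: 44633.000; Z-14: 15156.000; Z-5: 60949.930; Z-4: 9486.280; Z-6: 25359.170; Z-9: 29732.900.
Minimum at Z-4.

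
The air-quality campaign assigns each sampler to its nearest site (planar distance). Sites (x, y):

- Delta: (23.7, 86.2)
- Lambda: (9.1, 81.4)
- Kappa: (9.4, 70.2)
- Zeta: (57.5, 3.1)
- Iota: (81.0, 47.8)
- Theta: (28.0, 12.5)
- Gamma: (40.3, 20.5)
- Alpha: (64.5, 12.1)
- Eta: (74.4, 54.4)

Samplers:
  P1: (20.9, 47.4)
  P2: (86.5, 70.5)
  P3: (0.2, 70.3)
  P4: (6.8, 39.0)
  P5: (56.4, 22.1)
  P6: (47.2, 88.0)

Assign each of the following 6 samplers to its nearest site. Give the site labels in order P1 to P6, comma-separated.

P1 → Kappa (d²=652.09)
P2 → Eta (d²=405.62)
P3 → Kappa (d²=84.65)
P4 → Kappa (d²=980.20)
P5 → Alpha (d²=165.61)
P6 → Delta (d²=555.49)

Kappa, Eta, Kappa, Kappa, Alpha, Delta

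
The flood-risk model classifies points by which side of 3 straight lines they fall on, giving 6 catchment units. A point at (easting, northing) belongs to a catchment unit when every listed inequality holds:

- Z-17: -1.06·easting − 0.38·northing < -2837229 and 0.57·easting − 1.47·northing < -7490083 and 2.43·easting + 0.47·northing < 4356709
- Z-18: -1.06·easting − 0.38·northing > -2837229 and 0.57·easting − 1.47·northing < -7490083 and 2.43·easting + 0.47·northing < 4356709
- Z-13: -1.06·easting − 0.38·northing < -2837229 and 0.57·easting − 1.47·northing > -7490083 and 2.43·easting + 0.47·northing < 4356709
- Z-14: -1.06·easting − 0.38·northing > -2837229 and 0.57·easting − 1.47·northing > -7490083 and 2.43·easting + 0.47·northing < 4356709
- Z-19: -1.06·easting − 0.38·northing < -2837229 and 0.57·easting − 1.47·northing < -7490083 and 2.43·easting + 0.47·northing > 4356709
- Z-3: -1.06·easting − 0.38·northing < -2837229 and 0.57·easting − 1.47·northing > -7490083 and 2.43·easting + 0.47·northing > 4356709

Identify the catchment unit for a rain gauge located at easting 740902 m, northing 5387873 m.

-1.06·740902 − 0.38·5387873 = -2832747.860, which is > -2837229
0.57·740902 − 1.47·5387873 = -7497859.170, which is < -7490083
2.43·740902 + 0.47·5387873 = 4332692.170, which is < 4356709
This sign pattern matches Z-18.

Z-18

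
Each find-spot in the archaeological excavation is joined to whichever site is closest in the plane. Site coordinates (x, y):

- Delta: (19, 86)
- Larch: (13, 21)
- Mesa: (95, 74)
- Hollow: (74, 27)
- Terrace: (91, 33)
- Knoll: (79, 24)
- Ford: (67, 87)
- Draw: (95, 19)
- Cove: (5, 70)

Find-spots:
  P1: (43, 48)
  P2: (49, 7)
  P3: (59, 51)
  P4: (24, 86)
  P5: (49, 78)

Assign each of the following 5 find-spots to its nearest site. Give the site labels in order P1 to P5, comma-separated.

Hollow, Hollow, Hollow, Delta, Ford

P1 → Hollow (d²=1402.00)
P2 → Hollow (d²=1025.00)
P3 → Hollow (d²=801.00)
P4 → Delta (d²=25.00)
P5 → Ford (d²=405.00)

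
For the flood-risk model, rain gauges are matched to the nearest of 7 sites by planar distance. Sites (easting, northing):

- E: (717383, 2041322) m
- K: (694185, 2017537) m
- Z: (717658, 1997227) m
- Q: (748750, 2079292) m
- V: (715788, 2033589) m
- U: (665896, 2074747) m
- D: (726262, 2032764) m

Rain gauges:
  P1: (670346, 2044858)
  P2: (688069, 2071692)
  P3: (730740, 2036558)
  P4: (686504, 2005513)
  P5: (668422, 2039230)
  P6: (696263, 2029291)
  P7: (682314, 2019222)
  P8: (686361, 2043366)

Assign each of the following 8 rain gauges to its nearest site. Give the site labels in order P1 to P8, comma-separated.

P1 → U (d²=913154821.00)
P2 → U (d²=500974954.00)
P3 → D (d²=34446920.00)
P4 → K (d²=203574337.00)
P5 → K (d²=1134318418.00)
P6 → K (d²=142474600.00)
P7 → K (d²=143759866.00)
P8 → K (d²=728352217.00)

U, U, D, K, K, K, K, K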